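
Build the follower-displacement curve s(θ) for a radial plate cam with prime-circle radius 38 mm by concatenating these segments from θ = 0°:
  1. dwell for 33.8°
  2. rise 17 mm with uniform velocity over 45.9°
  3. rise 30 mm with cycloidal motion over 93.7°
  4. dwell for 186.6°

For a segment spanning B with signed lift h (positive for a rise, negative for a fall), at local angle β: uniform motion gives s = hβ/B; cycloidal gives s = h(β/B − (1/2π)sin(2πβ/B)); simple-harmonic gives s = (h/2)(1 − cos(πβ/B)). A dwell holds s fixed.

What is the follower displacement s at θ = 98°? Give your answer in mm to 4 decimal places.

seg 1 [0°–33.8°] dwell: s stays 0.0000
seg 2 [33.8°–79.7°] uniform, h=17: full span → s += 17 → s = 17.0000
seg 3 [79.7°–173.4°] cycloidal, h=30: θ=98° here. β=18.3, B=93.7. 30·(0.1953 − sin(2π·0.1953)/(2π)) = 1.3637 → s = 18.3637

18.3637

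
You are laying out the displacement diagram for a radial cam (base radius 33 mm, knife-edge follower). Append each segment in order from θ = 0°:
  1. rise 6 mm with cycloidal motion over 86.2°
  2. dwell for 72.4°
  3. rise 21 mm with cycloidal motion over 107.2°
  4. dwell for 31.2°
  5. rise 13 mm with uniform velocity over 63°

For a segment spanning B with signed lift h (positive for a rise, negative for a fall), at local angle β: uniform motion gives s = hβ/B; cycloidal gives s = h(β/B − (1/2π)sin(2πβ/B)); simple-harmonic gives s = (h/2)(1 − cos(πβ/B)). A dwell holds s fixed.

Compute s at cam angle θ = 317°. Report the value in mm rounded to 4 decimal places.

seg 1 [0°–86.2°] cycloidal, h=6: full span → s += 6 → s = 6.0000
seg 2 [86.2°–158.6°] dwell: s stays 6.0000
seg 3 [158.6°–265.8°] cycloidal, h=21: full span → s += 21 → s = 27.0000
seg 4 [265.8°–297°] dwell: s stays 27.0000
seg 5 [297°–360°] uniform, h=13: θ=317° here. β=20, B=63. 13·20/63 = 4.1270 → s = 31.1270

31.1270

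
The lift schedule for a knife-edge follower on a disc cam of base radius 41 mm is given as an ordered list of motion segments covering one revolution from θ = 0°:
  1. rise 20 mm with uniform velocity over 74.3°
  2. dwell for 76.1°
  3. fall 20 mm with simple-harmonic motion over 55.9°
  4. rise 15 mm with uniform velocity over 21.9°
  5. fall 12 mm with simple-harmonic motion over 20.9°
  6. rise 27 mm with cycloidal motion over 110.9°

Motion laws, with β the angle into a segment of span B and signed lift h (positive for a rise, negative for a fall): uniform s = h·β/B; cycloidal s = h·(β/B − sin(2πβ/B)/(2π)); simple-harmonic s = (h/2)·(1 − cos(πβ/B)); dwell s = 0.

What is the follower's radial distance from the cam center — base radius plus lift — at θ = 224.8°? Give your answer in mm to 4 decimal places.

seg 1 [0°–74.3°] uniform, h=20: full span → s += 20 → s = 20.0000
seg 2 [74.3°–150.4°] dwell: s stays 20.0000
seg 3 [150.4°–206.3°] simple-harmonic, h=-20: full span → s += -20 → s = 0.0000
seg 4 [206.3°–228.2°] uniform, h=15: θ=224.8° here. β=18.5, B=21.9. 15·18.5/21.9 = 12.6712 → s = 12.6712
radial distance = base radius + s = 41 + 12.6712 = 53.6712

53.6712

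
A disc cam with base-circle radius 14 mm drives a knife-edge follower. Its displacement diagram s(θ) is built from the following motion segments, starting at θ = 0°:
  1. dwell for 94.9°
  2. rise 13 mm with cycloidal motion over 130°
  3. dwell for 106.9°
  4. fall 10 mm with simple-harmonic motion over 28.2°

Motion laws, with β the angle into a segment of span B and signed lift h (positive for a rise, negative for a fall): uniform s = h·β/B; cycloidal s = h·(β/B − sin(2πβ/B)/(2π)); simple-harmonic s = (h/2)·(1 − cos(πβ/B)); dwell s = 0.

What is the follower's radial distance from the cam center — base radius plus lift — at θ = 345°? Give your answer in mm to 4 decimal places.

seg 1 [0°–94.9°] dwell: s stays 0.0000
seg 2 [94.9°–224.9°] cycloidal, h=13: full span → s += 13 → s = 13.0000
seg 3 [224.9°–331.8°] dwell: s stays 13.0000
seg 4 [331.8°–360°] simple-harmonic, h=-10: θ=345° here. β=13.2, B=28.2. -10/2·(1 − cos(π·0.4681)) = -4.4995 → s = 8.5005
radial distance = base radius + s = 14 + 8.5005 = 22.5005

22.5005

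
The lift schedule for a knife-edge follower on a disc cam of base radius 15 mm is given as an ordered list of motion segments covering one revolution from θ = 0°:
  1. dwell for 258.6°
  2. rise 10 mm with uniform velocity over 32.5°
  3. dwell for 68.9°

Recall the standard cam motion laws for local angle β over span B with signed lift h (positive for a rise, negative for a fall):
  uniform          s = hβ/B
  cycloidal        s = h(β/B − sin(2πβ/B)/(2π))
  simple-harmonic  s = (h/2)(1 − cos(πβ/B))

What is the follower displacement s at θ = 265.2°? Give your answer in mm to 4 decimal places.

seg 1 [0°–258.6°] dwell: s stays 0.0000
seg 2 [258.6°–291.1°] uniform, h=10: θ=265.2° here. β=6.6, B=32.5. 10·6.6/32.5 = 2.0308 → s = 2.0308

2.0308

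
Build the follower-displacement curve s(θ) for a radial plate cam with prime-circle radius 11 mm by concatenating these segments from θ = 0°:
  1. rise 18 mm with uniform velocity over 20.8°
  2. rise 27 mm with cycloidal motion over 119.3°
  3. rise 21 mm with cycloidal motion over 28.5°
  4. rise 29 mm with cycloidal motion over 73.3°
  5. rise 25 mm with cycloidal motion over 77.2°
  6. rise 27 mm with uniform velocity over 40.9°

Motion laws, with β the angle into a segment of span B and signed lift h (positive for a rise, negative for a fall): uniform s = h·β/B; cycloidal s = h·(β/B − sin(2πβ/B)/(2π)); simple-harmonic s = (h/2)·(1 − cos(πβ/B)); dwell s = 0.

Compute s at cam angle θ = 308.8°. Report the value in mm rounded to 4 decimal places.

seg 1 [0°–20.8°] uniform, h=18: full span → s += 18 → s = 18.0000
seg 2 [20.8°–140.1°] cycloidal, h=27: full span → s += 27 → s = 45.0000
seg 3 [140.1°–168.6°] cycloidal, h=21: full span → s += 21 → s = 66.0000
seg 4 [168.6°–241.9°] cycloidal, h=29: full span → s += 29 → s = 95.0000
seg 5 [241.9°–319.1°] cycloidal, h=25: θ=308.8° here. β=66.9, B=77.2. 25·(0.8666 − sin(2π·0.8666)/(2π)) = 24.6228 → s = 119.6228

119.6228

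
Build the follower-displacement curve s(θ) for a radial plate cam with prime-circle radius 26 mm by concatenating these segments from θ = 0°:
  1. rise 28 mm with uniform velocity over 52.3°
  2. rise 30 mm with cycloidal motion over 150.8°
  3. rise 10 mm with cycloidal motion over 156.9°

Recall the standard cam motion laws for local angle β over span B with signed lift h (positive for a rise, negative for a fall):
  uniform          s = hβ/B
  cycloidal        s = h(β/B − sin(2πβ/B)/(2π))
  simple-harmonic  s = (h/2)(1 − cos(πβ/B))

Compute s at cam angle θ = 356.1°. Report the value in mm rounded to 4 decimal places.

seg 1 [0°–52.3°] uniform, h=28: full span → s += 28 → s = 28.0000
seg 2 [52.3°–203.1°] cycloidal, h=30: full span → s += 30 → s = 58.0000
seg 3 [203.1°–360°] cycloidal, h=10: θ=356.1° here. β=153, B=156.9. 10·(0.9751 − sin(2π·0.9751)/(2π)) = 9.9990 → s = 67.9990

67.9990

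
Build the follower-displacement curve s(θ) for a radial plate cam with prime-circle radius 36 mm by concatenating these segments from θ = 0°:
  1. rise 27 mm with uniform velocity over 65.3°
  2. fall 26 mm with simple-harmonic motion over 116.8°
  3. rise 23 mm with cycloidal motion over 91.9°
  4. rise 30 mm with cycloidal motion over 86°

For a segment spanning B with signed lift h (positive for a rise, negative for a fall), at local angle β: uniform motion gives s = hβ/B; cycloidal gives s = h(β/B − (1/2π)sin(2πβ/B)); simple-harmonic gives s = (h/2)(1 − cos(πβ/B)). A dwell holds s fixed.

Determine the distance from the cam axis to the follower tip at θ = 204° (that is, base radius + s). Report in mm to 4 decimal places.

seg 1 [0°–65.3°] uniform, h=27: full span → s += 27 → s = 27.0000
seg 2 [65.3°–182.1°] simple-harmonic, h=-26: full span → s += -26 → s = 1.0000
seg 3 [182.1°–274°] cycloidal, h=23: θ=204° here. β=21.9, B=91.9. 23·(0.2383 − sin(2π·0.2383)/(2π)) = 1.8303 → s = 2.8303
radial distance = base radius + s = 36 + 2.8303 = 38.8303

38.8303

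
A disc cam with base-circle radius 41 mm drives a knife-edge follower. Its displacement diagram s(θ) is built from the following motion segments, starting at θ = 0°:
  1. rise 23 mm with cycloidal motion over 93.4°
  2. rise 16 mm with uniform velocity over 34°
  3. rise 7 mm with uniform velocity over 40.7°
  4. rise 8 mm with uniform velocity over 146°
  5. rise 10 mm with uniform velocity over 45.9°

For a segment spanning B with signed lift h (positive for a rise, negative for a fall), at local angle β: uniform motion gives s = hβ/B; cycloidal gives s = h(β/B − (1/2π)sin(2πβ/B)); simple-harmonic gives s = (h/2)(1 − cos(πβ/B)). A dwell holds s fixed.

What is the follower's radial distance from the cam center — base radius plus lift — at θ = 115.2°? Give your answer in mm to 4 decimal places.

seg 1 [0°–93.4°] cycloidal, h=23: full span → s += 23 → s = 23.0000
seg 2 [93.4°–127.4°] uniform, h=16: θ=115.2° here. β=21.8, B=34. 16·21.8/34 = 10.2588 → s = 33.2588
radial distance = base radius + s = 41 + 33.2588 = 74.2588

74.2588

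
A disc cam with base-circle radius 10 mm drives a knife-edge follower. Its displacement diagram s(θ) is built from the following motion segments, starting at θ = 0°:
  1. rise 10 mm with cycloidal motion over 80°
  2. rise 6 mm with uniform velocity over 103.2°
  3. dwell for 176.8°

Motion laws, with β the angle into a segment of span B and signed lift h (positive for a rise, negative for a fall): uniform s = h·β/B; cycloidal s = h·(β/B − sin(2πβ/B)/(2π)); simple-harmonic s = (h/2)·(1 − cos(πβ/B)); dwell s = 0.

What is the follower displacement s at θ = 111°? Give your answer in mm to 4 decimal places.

seg 1 [0°–80°] cycloidal, h=10: full span → s += 10 → s = 10.0000
seg 2 [80°–183.2°] uniform, h=6: θ=111° here. β=31, B=103.2. 6·31/103.2 = 1.8023 → s = 11.8023

11.8023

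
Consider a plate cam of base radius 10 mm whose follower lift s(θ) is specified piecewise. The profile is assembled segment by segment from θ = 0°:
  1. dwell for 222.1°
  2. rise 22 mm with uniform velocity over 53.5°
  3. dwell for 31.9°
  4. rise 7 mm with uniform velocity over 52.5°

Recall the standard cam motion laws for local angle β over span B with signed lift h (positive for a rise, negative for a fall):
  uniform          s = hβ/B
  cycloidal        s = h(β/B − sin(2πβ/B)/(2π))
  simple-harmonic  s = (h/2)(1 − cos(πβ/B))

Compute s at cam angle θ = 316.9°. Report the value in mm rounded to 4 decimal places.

seg 1 [0°–222.1°] dwell: s stays 0.0000
seg 2 [222.1°–275.6°] uniform, h=22: full span → s += 22 → s = 22.0000
seg 3 [275.6°–307.5°] dwell: s stays 22.0000
seg 4 [307.5°–360°] uniform, h=7: θ=316.9° here. β=9.4, B=52.5. 7·9.4/52.5 = 1.2533 → s = 23.2533

23.2533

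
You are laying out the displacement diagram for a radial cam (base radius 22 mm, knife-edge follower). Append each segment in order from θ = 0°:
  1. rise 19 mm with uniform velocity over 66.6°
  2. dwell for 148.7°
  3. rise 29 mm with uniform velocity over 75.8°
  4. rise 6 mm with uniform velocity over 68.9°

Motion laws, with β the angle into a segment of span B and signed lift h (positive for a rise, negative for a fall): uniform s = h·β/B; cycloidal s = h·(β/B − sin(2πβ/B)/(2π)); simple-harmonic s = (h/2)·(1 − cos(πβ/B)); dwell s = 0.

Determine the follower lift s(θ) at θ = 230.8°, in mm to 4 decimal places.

seg 1 [0°–66.6°] uniform, h=19: full span → s += 19 → s = 19.0000
seg 2 [66.6°–215.3°] dwell: s stays 19.0000
seg 3 [215.3°–291.1°] uniform, h=29: θ=230.8° here. β=15.5, B=75.8. 29·15.5/75.8 = 5.9301 → s = 24.9301

24.9301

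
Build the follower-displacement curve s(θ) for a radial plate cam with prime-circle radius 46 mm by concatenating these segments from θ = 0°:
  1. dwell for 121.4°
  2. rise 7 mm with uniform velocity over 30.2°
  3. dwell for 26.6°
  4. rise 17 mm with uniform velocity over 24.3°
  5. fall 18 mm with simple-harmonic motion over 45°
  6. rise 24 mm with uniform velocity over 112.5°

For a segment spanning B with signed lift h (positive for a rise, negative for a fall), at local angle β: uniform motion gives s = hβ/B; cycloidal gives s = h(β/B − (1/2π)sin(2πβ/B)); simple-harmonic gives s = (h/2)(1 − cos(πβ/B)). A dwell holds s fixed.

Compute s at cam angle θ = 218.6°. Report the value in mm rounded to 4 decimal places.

seg 1 [0°–121.4°] dwell: s stays 0.0000
seg 2 [121.4°–151.6°] uniform, h=7: full span → s += 7 → s = 7.0000
seg 3 [151.6°–178.2°] dwell: s stays 7.0000
seg 4 [178.2°–202.5°] uniform, h=17: full span → s += 17 → s = 24.0000
seg 5 [202.5°–247.5°] simple-harmonic, h=-18: θ=218.6° here. β=16.1, B=45. -18/2·(1 − cos(π·0.3578)) = -5.1112 → s = 18.8888

18.8888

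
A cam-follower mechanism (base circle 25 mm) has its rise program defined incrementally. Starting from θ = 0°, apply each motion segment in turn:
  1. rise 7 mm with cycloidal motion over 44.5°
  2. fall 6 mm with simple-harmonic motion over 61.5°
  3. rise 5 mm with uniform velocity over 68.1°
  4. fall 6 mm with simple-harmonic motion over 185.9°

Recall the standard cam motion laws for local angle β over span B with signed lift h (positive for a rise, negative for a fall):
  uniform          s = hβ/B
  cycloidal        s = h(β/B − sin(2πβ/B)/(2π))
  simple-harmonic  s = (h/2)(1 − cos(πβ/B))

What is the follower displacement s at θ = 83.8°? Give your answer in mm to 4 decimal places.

seg 1 [0°–44.5°] cycloidal, h=7: full span → s += 7 → s = 7.0000
seg 2 [44.5°–106°] simple-harmonic, h=-6: θ=83.8° here. β=39.3, B=61.5. -6/2·(1 − cos(π·0.6390)) = -4.2690 → s = 2.7310

2.7310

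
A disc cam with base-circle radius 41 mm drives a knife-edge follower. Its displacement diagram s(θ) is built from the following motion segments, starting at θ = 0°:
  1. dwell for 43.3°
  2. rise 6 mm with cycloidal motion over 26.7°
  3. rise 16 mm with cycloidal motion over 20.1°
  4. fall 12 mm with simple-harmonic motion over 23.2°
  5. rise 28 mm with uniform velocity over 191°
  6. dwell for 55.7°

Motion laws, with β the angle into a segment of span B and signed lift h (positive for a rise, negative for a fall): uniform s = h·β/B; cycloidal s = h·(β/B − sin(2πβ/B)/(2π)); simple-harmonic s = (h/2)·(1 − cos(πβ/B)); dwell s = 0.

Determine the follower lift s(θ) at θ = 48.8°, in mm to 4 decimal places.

seg 1 [0°–43.3°] dwell: s stays 0.0000
seg 2 [43.3°–70°] cycloidal, h=6: θ=48.8° here. β=5.5, B=26.7. 6·(0.2060 − sin(2π·0.2060)/(2π)) = 0.3173 → s = 0.3173

0.3173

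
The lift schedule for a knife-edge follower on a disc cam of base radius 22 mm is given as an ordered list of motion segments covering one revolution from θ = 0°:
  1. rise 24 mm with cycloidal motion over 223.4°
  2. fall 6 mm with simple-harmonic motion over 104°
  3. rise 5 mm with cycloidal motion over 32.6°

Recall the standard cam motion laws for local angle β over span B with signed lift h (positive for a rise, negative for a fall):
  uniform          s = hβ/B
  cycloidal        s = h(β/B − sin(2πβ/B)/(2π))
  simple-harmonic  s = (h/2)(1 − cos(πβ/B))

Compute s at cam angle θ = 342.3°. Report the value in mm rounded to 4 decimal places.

seg 1 [0°–223.4°] cycloidal, h=24: full span → s += 24 → s = 24.0000
seg 2 [223.4°–327.4°] simple-harmonic, h=-6: full span → s += -6 → s = 18.0000
seg 3 [327.4°–360°] cycloidal, h=5: θ=342.3° here. β=14.9, B=32.6. 5·(0.4571 − sin(2π·0.4571)/(2π)) = 2.0731 → s = 20.0731

20.0731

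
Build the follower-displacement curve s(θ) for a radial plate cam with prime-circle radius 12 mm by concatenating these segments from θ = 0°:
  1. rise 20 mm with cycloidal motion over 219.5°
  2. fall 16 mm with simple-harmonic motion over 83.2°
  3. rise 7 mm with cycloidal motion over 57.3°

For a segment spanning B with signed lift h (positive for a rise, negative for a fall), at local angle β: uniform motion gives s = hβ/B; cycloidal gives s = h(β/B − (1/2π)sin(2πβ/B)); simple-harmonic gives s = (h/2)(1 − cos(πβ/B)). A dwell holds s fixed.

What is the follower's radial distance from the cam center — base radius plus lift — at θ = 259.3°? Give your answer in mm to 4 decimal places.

seg 1 [0°–219.5°] cycloidal, h=20: full span → s += 20 → s = 20.0000
seg 2 [219.5°–302.7°] simple-harmonic, h=-16: θ=259.3° here. β=39.8, B=83.2. -16/2·(1 − cos(π·0.4784)) = -7.4567 → s = 12.5433
radial distance = base radius + s = 12 + 12.5433 = 24.5433

24.5433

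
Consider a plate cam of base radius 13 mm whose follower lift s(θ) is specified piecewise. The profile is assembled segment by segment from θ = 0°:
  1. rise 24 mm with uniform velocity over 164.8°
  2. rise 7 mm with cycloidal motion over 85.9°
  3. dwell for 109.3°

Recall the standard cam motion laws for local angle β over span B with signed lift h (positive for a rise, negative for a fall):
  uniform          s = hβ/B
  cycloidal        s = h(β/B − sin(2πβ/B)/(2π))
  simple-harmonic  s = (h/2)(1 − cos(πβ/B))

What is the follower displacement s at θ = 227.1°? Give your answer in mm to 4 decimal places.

seg 1 [0°–164.8°] uniform, h=24: full span → s += 24 → s = 24.0000
seg 2 [164.8°–250.7°] cycloidal, h=7: θ=227.1° here. β=62.3, B=85.9. 7·(0.7253 − sin(2π·0.7253)/(2π)) = 6.1775 → s = 30.1775

30.1775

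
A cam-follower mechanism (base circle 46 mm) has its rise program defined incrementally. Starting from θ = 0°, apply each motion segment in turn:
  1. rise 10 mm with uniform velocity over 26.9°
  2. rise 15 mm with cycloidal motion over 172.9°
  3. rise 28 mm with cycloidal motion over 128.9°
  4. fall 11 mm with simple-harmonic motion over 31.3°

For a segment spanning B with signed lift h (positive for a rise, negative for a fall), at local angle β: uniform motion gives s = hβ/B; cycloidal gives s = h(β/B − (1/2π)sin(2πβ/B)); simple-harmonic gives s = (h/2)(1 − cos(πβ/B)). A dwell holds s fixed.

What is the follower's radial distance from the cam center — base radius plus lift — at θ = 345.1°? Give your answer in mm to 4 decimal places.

seg 1 [0°–26.9°] uniform, h=10: full span → s += 10 → s = 10.0000
seg 2 [26.9°–199.8°] cycloidal, h=15: full span → s += 15 → s = 25.0000
seg 3 [199.8°–328.7°] cycloidal, h=28: full span → s += 28 → s = 53.0000
seg 4 [328.7°–360°] simple-harmonic, h=-11: θ=345.1° here. β=16.4, B=31.3. -11/2·(1 − cos(π·0.5240)) = -5.9136 → s = 47.0864
radial distance = base radius + s = 46 + 47.0864 = 93.0864

93.0864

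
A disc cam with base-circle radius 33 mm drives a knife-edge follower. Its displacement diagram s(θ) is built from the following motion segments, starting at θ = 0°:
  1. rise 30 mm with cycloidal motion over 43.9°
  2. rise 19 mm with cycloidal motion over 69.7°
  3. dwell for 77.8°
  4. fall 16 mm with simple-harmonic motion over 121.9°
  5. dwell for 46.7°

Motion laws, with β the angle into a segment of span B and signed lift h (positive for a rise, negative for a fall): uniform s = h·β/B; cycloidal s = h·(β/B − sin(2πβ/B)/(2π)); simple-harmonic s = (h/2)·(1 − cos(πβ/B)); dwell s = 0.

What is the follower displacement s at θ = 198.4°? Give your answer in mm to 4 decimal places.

seg 1 [0°–43.9°] cycloidal, h=30: full span → s += 30 → s = 30.0000
seg 2 [43.9°–113.6°] cycloidal, h=19: full span → s += 19 → s = 49.0000
seg 3 [113.6°–191.4°] dwell: s stays 49.0000
seg 4 [191.4°–313.3°] simple-harmonic, h=-16: θ=198.4° here. β=7, B=121.9. -16/2·(1 − cos(π·0.0574)) = -0.1298 → s = 48.8702

48.8702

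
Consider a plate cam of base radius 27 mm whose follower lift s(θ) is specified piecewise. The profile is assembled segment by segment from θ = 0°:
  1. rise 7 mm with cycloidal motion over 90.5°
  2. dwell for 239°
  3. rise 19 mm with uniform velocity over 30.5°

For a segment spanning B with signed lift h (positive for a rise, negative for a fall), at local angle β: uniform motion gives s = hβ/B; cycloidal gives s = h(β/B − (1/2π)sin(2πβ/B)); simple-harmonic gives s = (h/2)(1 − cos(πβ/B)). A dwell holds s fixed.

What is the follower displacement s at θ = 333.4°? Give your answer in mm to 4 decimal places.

seg 1 [0°–90.5°] cycloidal, h=7: full span → s += 7 → s = 7.0000
seg 2 [90.5°–329.5°] dwell: s stays 7.0000
seg 3 [329.5°–360°] uniform, h=19: θ=333.4° here. β=3.9, B=30.5. 19·3.9/30.5 = 2.4295 → s = 9.4295

9.4295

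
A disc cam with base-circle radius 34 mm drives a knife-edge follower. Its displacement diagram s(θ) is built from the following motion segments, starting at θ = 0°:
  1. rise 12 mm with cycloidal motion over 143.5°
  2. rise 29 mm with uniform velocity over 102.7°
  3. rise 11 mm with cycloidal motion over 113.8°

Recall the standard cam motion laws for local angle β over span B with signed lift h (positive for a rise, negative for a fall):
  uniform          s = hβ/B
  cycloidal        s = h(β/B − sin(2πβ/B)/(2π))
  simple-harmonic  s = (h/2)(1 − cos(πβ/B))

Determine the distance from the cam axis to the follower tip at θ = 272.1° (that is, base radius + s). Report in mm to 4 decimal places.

seg 1 [0°–143.5°] cycloidal, h=12: full span → s += 12 → s = 12.0000
seg 2 [143.5°–246.2°] uniform, h=29: full span → s += 29 → s = 41.0000
seg 3 [246.2°–360°] cycloidal, h=11: θ=272.1° here. β=25.9, B=113.8. 11·(0.2276 − sin(2π·0.2276)/(2π)) = 0.7701 → s = 41.7701
radial distance = base radius + s = 34 + 41.7701 = 75.7701

75.7701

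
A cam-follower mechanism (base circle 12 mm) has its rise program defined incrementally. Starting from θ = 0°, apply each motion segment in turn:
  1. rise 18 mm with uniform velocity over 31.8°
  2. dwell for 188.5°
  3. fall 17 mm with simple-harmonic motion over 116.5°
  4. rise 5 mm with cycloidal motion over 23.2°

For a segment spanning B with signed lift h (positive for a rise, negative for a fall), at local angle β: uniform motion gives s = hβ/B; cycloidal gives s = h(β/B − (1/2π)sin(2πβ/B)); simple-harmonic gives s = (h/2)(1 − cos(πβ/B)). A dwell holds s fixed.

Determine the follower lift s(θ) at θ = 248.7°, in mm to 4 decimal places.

seg 1 [0°–31.8°] uniform, h=18: full span → s += 18 → s = 18.0000
seg 2 [31.8°–220.3°] dwell: s stays 18.0000
seg 3 [220.3°–336.8°] simple-harmonic, h=-17: θ=248.7° here. β=28.4, B=116.5. -17/2·(1 − cos(π·0.2438)) = -2.3732 → s = 15.6268

15.6268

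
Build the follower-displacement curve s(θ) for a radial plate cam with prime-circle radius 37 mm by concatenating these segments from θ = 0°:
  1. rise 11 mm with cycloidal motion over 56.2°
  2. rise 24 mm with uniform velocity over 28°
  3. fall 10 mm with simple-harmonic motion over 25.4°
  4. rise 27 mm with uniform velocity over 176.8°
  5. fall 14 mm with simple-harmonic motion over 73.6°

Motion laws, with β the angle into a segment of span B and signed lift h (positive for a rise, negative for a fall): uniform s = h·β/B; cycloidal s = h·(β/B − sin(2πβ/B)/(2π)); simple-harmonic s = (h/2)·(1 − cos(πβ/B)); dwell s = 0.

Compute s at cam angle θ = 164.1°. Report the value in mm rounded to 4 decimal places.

seg 1 [0°–56.2°] cycloidal, h=11: full span → s += 11 → s = 11.0000
seg 2 [56.2°–84.2°] uniform, h=24: full span → s += 24 → s = 35.0000
seg 3 [84.2°–109.6°] simple-harmonic, h=-10: full span → s += -10 → s = 25.0000
seg 4 [109.6°–286.4°] uniform, h=27: θ=164.1° here. β=54.5, B=176.8. 27·54.5/176.8 = 8.3230 → s = 33.3230

33.3230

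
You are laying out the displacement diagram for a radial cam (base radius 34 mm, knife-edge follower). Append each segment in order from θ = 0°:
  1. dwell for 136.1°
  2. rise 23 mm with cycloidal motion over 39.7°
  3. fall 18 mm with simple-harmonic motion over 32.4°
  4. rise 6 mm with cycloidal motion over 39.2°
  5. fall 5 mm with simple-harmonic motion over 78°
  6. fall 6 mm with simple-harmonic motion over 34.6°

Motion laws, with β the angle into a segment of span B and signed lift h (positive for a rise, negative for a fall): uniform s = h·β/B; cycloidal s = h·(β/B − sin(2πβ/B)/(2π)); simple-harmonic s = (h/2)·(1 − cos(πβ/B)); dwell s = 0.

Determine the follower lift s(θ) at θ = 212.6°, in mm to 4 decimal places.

seg 1 [0°–136.1°] dwell: s stays 0.0000
seg 2 [136.1°–175.8°] cycloidal, h=23: full span → s += 23 → s = 23.0000
seg 3 [175.8°–208.2°] simple-harmonic, h=-18: full span → s += -18 → s = 5.0000
seg 4 [208.2°–247.4°] cycloidal, h=6: θ=212.6° here. β=4.4, B=39.2. 6·(0.1122 − sin(2π·0.1122)/(2π)) = 0.0545 → s = 5.0545

5.0545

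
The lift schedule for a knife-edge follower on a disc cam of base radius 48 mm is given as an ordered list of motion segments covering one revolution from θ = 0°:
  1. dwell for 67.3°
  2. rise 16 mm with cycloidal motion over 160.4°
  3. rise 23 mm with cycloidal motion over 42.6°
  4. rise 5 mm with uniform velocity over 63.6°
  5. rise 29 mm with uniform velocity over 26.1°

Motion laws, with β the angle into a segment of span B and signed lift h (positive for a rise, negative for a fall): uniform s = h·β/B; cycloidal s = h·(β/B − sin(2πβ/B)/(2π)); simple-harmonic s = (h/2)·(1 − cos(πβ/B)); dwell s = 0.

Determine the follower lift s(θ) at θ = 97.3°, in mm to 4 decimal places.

seg 1 [0°–67.3°] dwell: s stays 0.0000
seg 2 [67.3°–227.7°] cycloidal, h=16: θ=97.3° here. β=30, B=160.4. 16·(0.1870 − sin(2π·0.1870)/(2π)) = 0.6428 → s = 0.6428

0.6428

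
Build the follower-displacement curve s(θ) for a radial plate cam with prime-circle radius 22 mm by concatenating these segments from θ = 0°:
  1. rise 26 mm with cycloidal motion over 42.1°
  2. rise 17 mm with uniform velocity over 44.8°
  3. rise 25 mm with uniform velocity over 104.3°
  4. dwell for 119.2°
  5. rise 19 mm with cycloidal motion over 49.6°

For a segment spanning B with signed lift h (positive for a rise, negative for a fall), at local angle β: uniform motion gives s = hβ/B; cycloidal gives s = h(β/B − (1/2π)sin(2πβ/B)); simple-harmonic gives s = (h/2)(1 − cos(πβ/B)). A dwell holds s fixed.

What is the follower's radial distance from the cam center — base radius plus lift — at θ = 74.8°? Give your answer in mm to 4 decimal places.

seg 1 [0°–42.1°] cycloidal, h=26: full span → s += 26 → s = 26.0000
seg 2 [42.1°–86.9°] uniform, h=17: θ=74.8° here. β=32.7, B=44.8. 17·32.7/44.8 = 12.4085 → s = 38.4085
radial distance = base radius + s = 22 + 38.4085 = 60.4085

60.4085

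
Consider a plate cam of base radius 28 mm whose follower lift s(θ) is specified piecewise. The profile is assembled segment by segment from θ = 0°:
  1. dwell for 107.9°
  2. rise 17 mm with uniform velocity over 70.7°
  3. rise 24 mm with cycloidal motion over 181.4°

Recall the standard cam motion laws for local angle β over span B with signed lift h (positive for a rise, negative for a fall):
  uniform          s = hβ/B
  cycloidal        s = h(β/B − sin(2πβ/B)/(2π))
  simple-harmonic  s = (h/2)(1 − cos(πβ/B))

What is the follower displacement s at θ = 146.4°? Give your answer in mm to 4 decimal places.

seg 1 [0°–107.9°] dwell: s stays 0.0000
seg 2 [107.9°–178.6°] uniform, h=17: θ=146.4° here. β=38.5, B=70.7. 17·38.5/70.7 = 9.2574 → s = 9.2574

9.2574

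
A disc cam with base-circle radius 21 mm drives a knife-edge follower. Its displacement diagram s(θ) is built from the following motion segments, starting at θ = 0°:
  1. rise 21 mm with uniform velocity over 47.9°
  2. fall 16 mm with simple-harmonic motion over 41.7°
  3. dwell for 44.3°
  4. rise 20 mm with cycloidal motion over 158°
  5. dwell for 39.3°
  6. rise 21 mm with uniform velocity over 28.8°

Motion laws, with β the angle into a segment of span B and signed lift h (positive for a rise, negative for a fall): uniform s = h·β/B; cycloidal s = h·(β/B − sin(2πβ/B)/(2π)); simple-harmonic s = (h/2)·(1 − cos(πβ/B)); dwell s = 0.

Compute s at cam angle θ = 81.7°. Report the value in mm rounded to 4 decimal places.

seg 1 [0°–47.9°] uniform, h=21: full span → s += 21 → s = 21.0000
seg 2 [47.9°–89.6°] simple-harmonic, h=-16: θ=81.7° here. β=33.8, B=41.7. -16/2·(1 − cos(π·0.8106)) = -14.6244 → s = 6.3756

6.3756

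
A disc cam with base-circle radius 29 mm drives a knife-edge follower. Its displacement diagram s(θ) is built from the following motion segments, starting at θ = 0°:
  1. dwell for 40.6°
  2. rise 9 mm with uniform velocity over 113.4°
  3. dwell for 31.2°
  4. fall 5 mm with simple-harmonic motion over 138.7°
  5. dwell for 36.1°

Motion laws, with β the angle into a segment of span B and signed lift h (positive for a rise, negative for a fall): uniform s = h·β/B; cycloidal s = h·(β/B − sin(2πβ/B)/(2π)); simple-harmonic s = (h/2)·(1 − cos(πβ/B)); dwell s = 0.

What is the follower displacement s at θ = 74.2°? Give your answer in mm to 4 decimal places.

seg 1 [0°–40.6°] dwell: s stays 0.0000
seg 2 [40.6°–154°] uniform, h=9: θ=74.2° here. β=33.6, B=113.4. 9·33.6/113.4 = 2.6667 → s = 2.6667

2.6667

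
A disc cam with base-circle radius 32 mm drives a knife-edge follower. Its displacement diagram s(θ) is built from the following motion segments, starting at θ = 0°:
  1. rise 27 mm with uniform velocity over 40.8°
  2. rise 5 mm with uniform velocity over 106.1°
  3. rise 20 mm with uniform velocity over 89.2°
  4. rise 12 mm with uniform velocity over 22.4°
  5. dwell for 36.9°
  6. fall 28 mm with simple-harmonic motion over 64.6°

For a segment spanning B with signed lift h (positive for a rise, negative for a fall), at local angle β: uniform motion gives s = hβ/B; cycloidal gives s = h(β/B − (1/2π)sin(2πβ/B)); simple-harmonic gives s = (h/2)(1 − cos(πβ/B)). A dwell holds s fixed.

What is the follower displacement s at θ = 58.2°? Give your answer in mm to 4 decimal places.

seg 1 [0°–40.8°] uniform, h=27: full span → s += 27 → s = 27.0000
seg 2 [40.8°–146.9°] uniform, h=5: θ=58.2° here. β=17.4, B=106.1. 5·17.4/106.1 = 0.8200 → s = 27.8200

27.8200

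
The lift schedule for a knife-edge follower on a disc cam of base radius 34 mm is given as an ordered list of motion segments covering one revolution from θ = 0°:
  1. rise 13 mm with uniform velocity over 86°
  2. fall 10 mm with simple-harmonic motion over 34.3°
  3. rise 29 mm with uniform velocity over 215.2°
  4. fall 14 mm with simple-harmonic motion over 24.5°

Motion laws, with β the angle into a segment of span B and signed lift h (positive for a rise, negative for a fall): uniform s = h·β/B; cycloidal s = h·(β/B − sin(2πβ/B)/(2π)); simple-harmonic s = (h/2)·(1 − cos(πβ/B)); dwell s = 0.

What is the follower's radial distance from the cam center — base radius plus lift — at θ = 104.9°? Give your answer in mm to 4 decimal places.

seg 1 [0°–86°] uniform, h=13: full span → s += 13 → s = 13.0000
seg 2 [86°–120.3°] simple-harmonic, h=-10: θ=104.9° here. β=18.9, B=34.3. -10/2·(1 − cos(π·0.5510)) = -5.7980 → s = 7.2020
radial distance = base radius + s = 34 + 7.2020 = 41.2020

41.2020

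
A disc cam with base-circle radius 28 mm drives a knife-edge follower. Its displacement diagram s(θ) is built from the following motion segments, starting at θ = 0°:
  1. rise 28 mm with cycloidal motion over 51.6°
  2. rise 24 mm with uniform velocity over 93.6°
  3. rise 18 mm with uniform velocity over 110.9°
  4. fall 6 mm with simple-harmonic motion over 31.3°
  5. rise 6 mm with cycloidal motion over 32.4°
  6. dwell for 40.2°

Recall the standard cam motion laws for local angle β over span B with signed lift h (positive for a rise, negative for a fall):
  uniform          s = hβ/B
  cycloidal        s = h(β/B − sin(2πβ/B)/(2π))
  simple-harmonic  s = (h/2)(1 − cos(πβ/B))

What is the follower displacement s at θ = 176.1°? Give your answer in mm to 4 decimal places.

seg 1 [0°–51.6°] cycloidal, h=28: full span → s += 28 → s = 28.0000
seg 2 [51.6°–145.2°] uniform, h=24: full span → s += 24 → s = 52.0000
seg 3 [145.2°–256.1°] uniform, h=18: θ=176.1° here. β=30.9, B=110.9. 18·30.9/110.9 = 5.0153 → s = 57.0153

57.0153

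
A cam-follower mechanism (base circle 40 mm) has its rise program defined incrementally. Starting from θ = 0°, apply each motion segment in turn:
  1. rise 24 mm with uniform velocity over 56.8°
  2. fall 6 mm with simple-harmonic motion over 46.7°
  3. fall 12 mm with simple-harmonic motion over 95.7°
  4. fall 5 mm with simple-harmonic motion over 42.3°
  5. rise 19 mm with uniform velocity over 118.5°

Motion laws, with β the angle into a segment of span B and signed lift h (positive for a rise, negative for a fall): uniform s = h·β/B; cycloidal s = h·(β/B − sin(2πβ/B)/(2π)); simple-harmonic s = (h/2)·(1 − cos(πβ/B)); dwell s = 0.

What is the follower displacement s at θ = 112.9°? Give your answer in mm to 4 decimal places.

seg 1 [0°–56.8°] uniform, h=24: full span → s += 24 → s = 24.0000
seg 2 [56.8°–103.5°] simple-harmonic, h=-6: full span → s += -6 → s = 18.0000
seg 3 [103.5°–199.2°] simple-harmonic, h=-12: θ=112.9° here. β=9.4, B=95.7. -12/2·(1 − cos(π·0.0982)) = -0.2834 → s = 17.7166

17.7166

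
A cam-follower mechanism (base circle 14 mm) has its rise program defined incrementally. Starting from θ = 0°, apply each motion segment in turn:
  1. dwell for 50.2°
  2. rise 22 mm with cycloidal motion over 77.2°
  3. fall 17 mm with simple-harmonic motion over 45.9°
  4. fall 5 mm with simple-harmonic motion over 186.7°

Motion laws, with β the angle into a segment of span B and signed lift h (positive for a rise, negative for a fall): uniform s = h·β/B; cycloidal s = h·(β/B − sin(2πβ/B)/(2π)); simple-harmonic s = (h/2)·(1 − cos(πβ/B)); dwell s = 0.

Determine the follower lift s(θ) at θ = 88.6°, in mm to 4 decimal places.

seg 1 [0°–50.2°] dwell: s stays 0.0000
seg 2 [50.2°–127.4°] cycloidal, h=22: θ=88.6° here. β=38.4, B=77.2. 22·(0.4974 − sin(2π·0.4974)/(2π)) = 10.8860 → s = 10.8860

10.8860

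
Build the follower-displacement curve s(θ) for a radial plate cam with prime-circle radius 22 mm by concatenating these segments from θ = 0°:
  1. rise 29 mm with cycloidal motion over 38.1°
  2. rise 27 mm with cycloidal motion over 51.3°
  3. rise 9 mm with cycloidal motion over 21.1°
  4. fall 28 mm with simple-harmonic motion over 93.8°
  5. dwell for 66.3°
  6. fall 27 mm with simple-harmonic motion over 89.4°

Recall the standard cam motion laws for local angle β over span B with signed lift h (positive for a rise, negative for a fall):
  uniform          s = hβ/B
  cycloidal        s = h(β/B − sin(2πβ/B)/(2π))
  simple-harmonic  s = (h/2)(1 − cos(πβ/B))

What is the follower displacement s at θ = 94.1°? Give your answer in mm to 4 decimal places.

seg 1 [0°–38.1°] cycloidal, h=29: full span → s += 29 → s = 29.0000
seg 2 [38.1°–89.4°] cycloidal, h=27: full span → s += 27 → s = 56.0000
seg 3 [89.4°–110.5°] cycloidal, h=9: θ=94.1° here. β=4.7, B=21.1. 9·(0.2227 − sin(2π·0.2227)/(2π)) = 0.5933 → s = 56.5933

56.5933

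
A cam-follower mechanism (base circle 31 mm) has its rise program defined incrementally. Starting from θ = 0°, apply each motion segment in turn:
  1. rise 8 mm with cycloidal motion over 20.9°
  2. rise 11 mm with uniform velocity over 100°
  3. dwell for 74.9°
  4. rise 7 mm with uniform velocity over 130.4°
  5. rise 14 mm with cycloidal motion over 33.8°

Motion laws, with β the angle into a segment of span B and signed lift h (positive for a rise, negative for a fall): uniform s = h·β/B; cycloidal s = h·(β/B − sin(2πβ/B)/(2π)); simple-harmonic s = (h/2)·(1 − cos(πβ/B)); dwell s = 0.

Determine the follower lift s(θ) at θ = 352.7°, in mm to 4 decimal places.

seg 1 [0°–20.9°] cycloidal, h=8: full span → s += 8 → s = 8.0000
seg 2 [20.9°–120.9°] uniform, h=11: full span → s += 11 → s = 19.0000
seg 3 [120.9°–195.8°] dwell: s stays 19.0000
seg 4 [195.8°–326.2°] uniform, h=7: full span → s += 7 → s = 26.0000
seg 5 [326.2°–360°] cycloidal, h=14: θ=352.7° here. β=26.5, B=33.8. 14·(0.7840 − sin(2π·0.7840)/(2π)) = 13.1538 → s = 39.1538

39.1538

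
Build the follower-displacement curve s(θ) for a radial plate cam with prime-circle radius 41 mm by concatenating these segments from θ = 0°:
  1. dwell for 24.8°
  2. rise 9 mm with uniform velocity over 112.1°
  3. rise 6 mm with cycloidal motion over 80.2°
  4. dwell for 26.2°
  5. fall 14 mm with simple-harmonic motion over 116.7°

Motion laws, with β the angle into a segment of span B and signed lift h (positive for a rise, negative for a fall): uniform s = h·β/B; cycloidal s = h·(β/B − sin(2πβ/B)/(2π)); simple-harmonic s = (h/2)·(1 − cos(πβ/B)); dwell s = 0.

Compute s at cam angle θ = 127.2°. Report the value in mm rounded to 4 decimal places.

seg 1 [0°–24.8°] dwell: s stays 0.0000
seg 2 [24.8°–136.9°] uniform, h=9: θ=127.2° here. β=102.4, B=112.1. 9·102.4/112.1 = 8.2212 → s = 8.2212

8.2212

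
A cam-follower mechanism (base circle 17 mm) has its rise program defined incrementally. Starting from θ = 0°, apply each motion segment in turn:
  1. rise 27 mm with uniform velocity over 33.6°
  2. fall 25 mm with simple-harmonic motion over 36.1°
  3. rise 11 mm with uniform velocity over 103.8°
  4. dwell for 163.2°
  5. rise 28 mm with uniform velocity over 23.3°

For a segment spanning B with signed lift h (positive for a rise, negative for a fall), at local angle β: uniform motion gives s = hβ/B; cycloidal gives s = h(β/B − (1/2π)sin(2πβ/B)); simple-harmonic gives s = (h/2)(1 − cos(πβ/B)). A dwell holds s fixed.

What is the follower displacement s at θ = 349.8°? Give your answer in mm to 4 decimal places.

seg 1 [0°–33.6°] uniform, h=27: full span → s += 27 → s = 27.0000
seg 2 [33.6°–69.7°] simple-harmonic, h=-25: full span → s += -25 → s = 2.0000
seg 3 [69.7°–173.5°] uniform, h=11: full span → s += 11 → s = 13.0000
seg 4 [173.5°–336.7°] dwell: s stays 13.0000
seg 5 [336.7°–360°] uniform, h=28: θ=349.8° here. β=13.1, B=23.3. 28·13.1/23.3 = 15.7425 → s = 28.7425

28.7425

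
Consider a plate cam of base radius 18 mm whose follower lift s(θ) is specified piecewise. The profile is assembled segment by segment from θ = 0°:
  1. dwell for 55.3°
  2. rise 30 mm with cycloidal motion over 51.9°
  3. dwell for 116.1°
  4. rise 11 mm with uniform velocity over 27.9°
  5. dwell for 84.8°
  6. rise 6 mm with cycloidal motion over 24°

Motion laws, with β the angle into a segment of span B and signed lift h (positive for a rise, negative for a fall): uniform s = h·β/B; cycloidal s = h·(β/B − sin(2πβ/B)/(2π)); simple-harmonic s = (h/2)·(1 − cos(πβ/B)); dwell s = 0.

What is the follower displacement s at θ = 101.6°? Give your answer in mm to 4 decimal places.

seg 1 [0°–55.3°] dwell: s stays 0.0000
seg 2 [55.3°–107.2°] cycloidal, h=30: θ=101.6° here. β=46.3, B=51.9. 30·(0.8921 − sin(2π·0.8921)/(2π)) = 29.7577 → s = 29.7577

29.7577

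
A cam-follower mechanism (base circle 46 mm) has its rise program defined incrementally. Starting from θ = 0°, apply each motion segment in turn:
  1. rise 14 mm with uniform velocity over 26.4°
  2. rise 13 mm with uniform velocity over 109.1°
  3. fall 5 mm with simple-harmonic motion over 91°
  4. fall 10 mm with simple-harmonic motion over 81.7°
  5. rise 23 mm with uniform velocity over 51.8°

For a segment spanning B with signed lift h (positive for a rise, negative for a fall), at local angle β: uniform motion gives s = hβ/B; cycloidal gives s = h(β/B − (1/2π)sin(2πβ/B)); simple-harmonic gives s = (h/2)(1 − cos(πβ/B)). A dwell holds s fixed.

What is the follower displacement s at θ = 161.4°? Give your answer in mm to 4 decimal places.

seg 1 [0°–26.4°] uniform, h=14: full span → s += 14 → s = 14.0000
seg 2 [26.4°–135.5°] uniform, h=13: full span → s += 13 → s = 27.0000
seg 3 [135.5°–226.5°] simple-harmonic, h=-5: θ=161.4° here. β=25.9, B=91. -5/2·(1 − cos(π·0.2846)) = -0.9345 → s = 26.0655

26.0655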